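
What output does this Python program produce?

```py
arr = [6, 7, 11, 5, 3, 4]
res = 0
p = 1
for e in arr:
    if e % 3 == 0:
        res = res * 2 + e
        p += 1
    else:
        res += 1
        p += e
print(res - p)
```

e=6: %3==0, res = 0*2+6 = 6; p=2
e=7: not %3==0, res = 6+1 = 7; p=9
e=11: not %3==0, res = 7+1 = 8; p=20
e=5: not %3==0, res = 8+1 = 9; p=25
e=3: %3==0, res = 9*2+3 = 21; p=26
e=4: not %3==0, res = 21+1 = 22; p=30
res-p = 22-30 = -8

-8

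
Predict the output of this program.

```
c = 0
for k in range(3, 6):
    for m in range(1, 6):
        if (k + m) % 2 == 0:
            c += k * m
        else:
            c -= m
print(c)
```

k=3,m=1: even sum, c = 0+3 = 3
k=3,m=2: odd sum, c = 3-2 = 1
k=3,m=3: even sum, c = 1+9 = 10
k=3,m=4: odd sum, c = 10-4 = 6
k=3,m=5: even sum, c = 6+15 = 21
k=4,m=1: odd sum, c = 21-1 = 20
k=4,m=2: even sum, c = 20+8 = 28
k=4,m=3: odd sum, c = 28-3 = 25
k=4,m=4: even sum, c = 25+16 = 41
k=4,m=5: odd sum, c = 41-5 = 36
k=5,m=1: even sum, c = 36+5 = 41
k=5,m=2: odd sum, c = 41-2 = 39
k=5,m=3: even sum, c = 39+15 = 54
k=5,m=4: odd sum, c = 54-4 = 50
k=5,m=5: even sum, c = 50+25 = 75

75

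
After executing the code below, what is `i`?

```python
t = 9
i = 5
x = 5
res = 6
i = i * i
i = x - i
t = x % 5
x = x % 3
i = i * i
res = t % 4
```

400

i = 5*5 = 25
i = 5-25 = -20
t = 5%5 = 0
x = 5%3 = 2
i = (-20)*(-20) = 400
res = 0%4 = 0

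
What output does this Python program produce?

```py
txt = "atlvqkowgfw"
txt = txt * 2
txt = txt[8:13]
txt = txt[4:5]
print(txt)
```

t

repeat ×2 → 'atlvqkowgfwatlvqkowgfw'
slice [8:13] → 'gfwat'
slice [4:5] → 't'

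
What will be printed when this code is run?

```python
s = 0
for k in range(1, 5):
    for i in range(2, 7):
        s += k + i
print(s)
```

k=1,i=2: s = 0+3 = 3
k=1,i=3: s = 3+4 = 7
k=1,i=4: s = 7+5 = 12
k=1,i=5: s = 12+6 = 18
k=1,i=6: s = 18+7 = 25
k=2,i=2: s = 25+4 = 29
k=2,i=3: s = 29+5 = 34
k=2,i=4: s = 34+6 = 40
k=2,i=5: s = 40+7 = 47
k=2,i=6: s = 47+8 = 55
k=3,i=2: s = 55+5 = 60
k=3,i=3: s = 60+6 = 66
k=3,i=4: s = 66+7 = 73
k=3,i=5: s = 73+8 = 81
k=3,i=6: s = 81+9 = 90
k=4,i=2: s = 90+6 = 96
k=4,i=3: s = 96+7 = 103
k=4,i=4: s = 103+8 = 111
k=4,i=5: s = 111+9 = 120
k=4,i=6: s = 120+10 = 130

130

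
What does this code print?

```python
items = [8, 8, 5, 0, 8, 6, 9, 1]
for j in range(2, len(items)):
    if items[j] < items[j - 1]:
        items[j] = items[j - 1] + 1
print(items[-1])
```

14

j=2: 5<8, items[2] = 8+1 = 9 → [8, 8, 9, 0, 8, 6, 9, 1]
j=3: 0<9, items[3] = 9+1 = 10 → [8, 8, 9, 10, 8, 6, 9, 1]
j=4: 8<10, items[4] = 10+1 = 11 → [8, 8, 9, 10, 11, 6, 9, 1]
j=5: 6<11, items[5] = 11+1 = 12 → [8, 8, 9, 10, 11, 12, 9, 1]
j=6: 9<12, items[6] = 12+1 = 13 → [8, 8, 9, 10, 11, 12, 13, 1]
j=7: 1<13, items[7] = 13+1 = 14 → [8, 8, 9, 10, 11, 12, 13, 14]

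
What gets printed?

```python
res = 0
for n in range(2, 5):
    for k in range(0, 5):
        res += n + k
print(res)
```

n=2,k=0: res = 0+2 = 2
n=2,k=1: res = 2+3 = 5
n=2,k=2: res = 5+4 = 9
n=2,k=3: res = 9+5 = 14
n=2,k=4: res = 14+6 = 20
n=3,k=0: res = 20+3 = 23
n=3,k=1: res = 23+4 = 27
n=3,k=2: res = 27+5 = 32
n=3,k=3: res = 32+6 = 38
n=3,k=4: res = 38+7 = 45
n=4,k=0: res = 45+4 = 49
n=4,k=1: res = 49+5 = 54
n=4,k=2: res = 54+6 = 60
n=4,k=3: res = 60+7 = 67
n=4,k=4: res = 67+8 = 75

75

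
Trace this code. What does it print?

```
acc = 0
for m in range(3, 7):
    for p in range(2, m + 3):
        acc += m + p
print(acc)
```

200

m=3,p=2: acc = 0+5 = 5
m=3,p=3: acc = 5+6 = 11
m=3,p=4: acc = 11+7 = 18
m=3,p=5: acc = 18+8 = 26
m=4,p=2: acc = 26+6 = 32
m=4,p=3: acc = 32+7 = 39
m=4,p=4: acc = 39+8 = 47
m=4,p=5: acc = 47+9 = 56
m=4,p=6: acc = 56+10 = 66
m=5,p=2: acc = 66+7 = 73
m=5,p=3: acc = 73+8 = 81
m=5,p=4: acc = 81+9 = 90
m=5,p=5: acc = 90+10 = 100
m=5,p=6: acc = 100+11 = 111
m=5,p=7: acc = 111+12 = 123
m=6,p=2: acc = 123+8 = 131
m=6,p=3: acc = 131+9 = 140
m=6,p=4: acc = 140+10 = 150
m=6,p=5: acc = 150+11 = 161
m=6,p=6: acc = 161+12 = 173
m=6,p=7: acc = 173+13 = 186
m=6,p=8: acc = 186+14 = 200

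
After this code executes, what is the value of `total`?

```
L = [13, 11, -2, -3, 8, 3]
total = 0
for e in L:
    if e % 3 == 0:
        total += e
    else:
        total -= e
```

e=13: not %3==0, total = 0-13 = -13
e=11: not %3==0, total = (-13)-11 = -24
e=-2: not %3==0, total = (-24)-(-2) = -22
e=-3: %3==0, total = (-22)+(-3) = -25
e=8: not %3==0, total = (-25)-8 = -33
e=3: %3==0, total = (-33)+3 = -30

-30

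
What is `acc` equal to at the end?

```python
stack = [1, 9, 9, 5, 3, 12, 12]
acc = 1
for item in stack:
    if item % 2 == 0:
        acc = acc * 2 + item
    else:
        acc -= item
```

-68

item=1: not even, acc = 1-1 = 0
item=9: not even, acc = 0-9 = -9
item=9: not even, acc = (-9)-9 = -18
item=5: not even, acc = (-18)-5 = -23
item=3: not even, acc = (-23)-3 = -26
item=12: even, acc = (-26)*2+12 = -40
item=12: even, acc = (-40)*2+12 = -68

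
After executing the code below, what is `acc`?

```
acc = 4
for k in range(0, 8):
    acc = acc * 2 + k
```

k=0: acc = 4*2+0 = 8
k=1: acc = 8*2+1 = 17
k=2: acc = 17*2+2 = 36
k=3: acc = 36*2+3 = 75
k=4: acc = 75*2+4 = 154
k=5: acc = 154*2+5 = 313
k=6: acc = 313*2+6 = 632
k=7: acc = 632*2+7 = 1271

1271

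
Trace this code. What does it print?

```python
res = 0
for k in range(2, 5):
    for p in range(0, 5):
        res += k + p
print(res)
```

k=2,p=0: res = 0+2 = 2
k=2,p=1: res = 2+3 = 5
k=2,p=2: res = 5+4 = 9
k=2,p=3: res = 9+5 = 14
k=2,p=4: res = 14+6 = 20
k=3,p=0: res = 20+3 = 23
k=3,p=1: res = 23+4 = 27
k=3,p=2: res = 27+5 = 32
k=3,p=3: res = 32+6 = 38
k=3,p=4: res = 38+7 = 45
k=4,p=0: res = 45+4 = 49
k=4,p=1: res = 49+5 = 54
k=4,p=2: res = 54+6 = 60
k=4,p=3: res = 60+7 = 67
k=4,p=4: res = 67+8 = 75

75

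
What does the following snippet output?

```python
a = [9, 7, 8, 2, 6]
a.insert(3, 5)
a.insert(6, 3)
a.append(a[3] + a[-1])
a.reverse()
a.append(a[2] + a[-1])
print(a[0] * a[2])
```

insert 5 at 3 → [9, 7, 8, 5, 2, 6]
insert 3 at 6 → [9, 7, 8, 5, 2, 6, 3]
append a[3]+a[-1] = 5+3 = 8 → [9, 7, 8, 5, 2, 6, 3, 8]
reverse → [8, 3, 6, 2, 5, 8, 7, 9]
append a[2]+a[-1] = 6+9 = 15 → [8, 3, 6, 2, 5, 8, 7, 9, 15]
a[0]*a[2] = 8*6 = 48

48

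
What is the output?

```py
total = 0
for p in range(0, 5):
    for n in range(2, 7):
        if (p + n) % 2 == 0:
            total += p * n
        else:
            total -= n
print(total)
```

p=0,n=2: even sum, total = 0+0 = 0
p=0,n=3: odd sum, total = 0-3 = -3
p=0,n=4: even sum, total = (-3)+0 = -3
p=0,n=5: odd sum, total = (-3)-5 = -8
p=0,n=6: even sum, total = (-8)+0 = -8
p=1,n=2: odd sum, total = (-8)-2 = -10
p=1,n=3: even sum, total = (-10)+3 = -7
p=1,n=4: odd sum, total = (-7)-4 = -11
p=1,n=5: even sum, total = (-11)+5 = -6
p=1,n=6: odd sum, total = (-6)-6 = -12
p=2,n=2: even sum, total = (-12)+4 = -8
p=2,n=3: odd sum, total = (-8)-3 = -11
p=2,n=4: even sum, total = (-11)+8 = -3
p=2,n=5: odd sum, total = (-3)-5 = -8
p=2,n=6: even sum, total = (-8)+12 = 4
p=3,n=2: odd sum, total = 4-2 = 2
p=3,n=3: even sum, total = 2+9 = 11
p=3,n=4: odd sum, total = 11-4 = 7
p=3,n=5: even sum, total = 7+15 = 22
p=3,n=6: odd sum, total = 22-6 = 16
p=4,n=2: even sum, total = 16+8 = 24
p=4,n=3: odd sum, total = 24-3 = 21
p=4,n=4: even sum, total = 21+16 = 37
p=4,n=5: odd sum, total = 37-5 = 32
p=4,n=6: even sum, total = 32+24 = 56

56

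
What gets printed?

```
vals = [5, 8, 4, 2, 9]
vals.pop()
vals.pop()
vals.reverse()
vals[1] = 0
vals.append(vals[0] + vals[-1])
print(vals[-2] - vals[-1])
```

pop() removes 9 → [5, 8, 4, 2]
pop() removes 2 → [5, 8, 4]
reverse → [4, 8, 5]
vals[1] = 0 → [4, 0, 5]
append vals[0]+vals[-1] = 4+5 = 9 → [4, 0, 5, 9]
vals[-2]-vals[-1] = 5-9 = -4

-4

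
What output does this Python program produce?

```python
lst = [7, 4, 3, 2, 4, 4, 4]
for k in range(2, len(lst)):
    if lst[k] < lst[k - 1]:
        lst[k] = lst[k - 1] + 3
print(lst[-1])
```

19

k=2: 3<4, lst[2] = 4+3 = 7 → [7, 4, 7, 2, 4, 4, 4]
k=3: 2<7, lst[3] = 7+3 = 10 → [7, 4, 7, 10, 4, 4, 4]
k=4: 4<10, lst[4] = 10+3 = 13 → [7, 4, 7, 10, 13, 4, 4]
k=5: 4<13, lst[5] = 13+3 = 16 → [7, 4, 7, 10, 13, 16, 4]
k=6: 4<16, lst[6] = 16+3 = 19 → [7, 4, 7, 10, 13, 16, 19]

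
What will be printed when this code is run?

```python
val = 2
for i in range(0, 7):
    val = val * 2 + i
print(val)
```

i=0: val = 2*2+0 = 4
i=1: val = 4*2+1 = 9
i=2: val = 9*2+2 = 20
i=3: val = 20*2+3 = 43
i=4: val = 43*2+4 = 90
i=5: val = 90*2+5 = 185
i=6: val = 185*2+6 = 376

376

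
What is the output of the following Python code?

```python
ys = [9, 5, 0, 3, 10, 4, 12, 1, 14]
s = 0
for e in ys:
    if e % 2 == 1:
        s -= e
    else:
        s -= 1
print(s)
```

e=9: odd, s = 0-9 = -9
e=5: odd, s = (-9)-5 = -14
e=0: not odd, s = (-14)-1 = -15
e=3: odd, s = (-15)-3 = -18
e=10: not odd, s = (-18)-1 = -19
e=4: not odd, s = (-19)-1 = -20
e=12: not odd, s = (-20)-1 = -21
e=1: odd, s = (-21)-1 = -22
e=14: not odd, s = (-22)-1 = -23

-23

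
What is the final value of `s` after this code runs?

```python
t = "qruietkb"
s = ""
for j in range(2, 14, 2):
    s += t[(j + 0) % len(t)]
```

'uekque'

j=2: add t[2]='u' → 'u'
j=4: add t[4]='e' → 'ue'
j=6: add t[6]='k' → 'uek'
j=8: add t[0]='q' → 'uekq'
j=10: add t[2]='u' → 'uekqu'
j=12: add t[4]='e' → 'uekque'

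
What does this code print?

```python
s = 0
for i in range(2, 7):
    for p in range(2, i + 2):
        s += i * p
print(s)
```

355

i=2,p=2: s = 0+4 = 4
i=2,p=3: s = 4+6 = 10
i=3,p=2: s = 10+6 = 16
i=3,p=3: s = 16+9 = 25
i=3,p=4: s = 25+12 = 37
i=4,p=2: s = 37+8 = 45
i=4,p=3: s = 45+12 = 57
i=4,p=4: s = 57+16 = 73
i=4,p=5: s = 73+20 = 93
i=5,p=2: s = 93+10 = 103
i=5,p=3: s = 103+15 = 118
i=5,p=4: s = 118+20 = 138
i=5,p=5: s = 138+25 = 163
i=5,p=6: s = 163+30 = 193
i=6,p=2: s = 193+12 = 205
i=6,p=3: s = 205+18 = 223
i=6,p=4: s = 223+24 = 247
i=6,p=5: s = 247+30 = 277
i=6,p=6: s = 277+36 = 313
i=6,p=7: s = 313+42 = 355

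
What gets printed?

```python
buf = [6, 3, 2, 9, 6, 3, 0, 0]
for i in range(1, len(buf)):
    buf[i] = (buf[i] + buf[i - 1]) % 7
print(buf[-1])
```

1

i=1: buf[1] = (3+6)%7 = 2 → [6, 2, 2, 9, 6, 3, 0, 0]
i=2: buf[2] = (2+2)%7 = 4 → [6, 2, 4, 9, 6, 3, 0, 0]
i=3: buf[3] = (9+4)%7 = 6 → [6, 2, 4, 6, 6, 3, 0, 0]
i=4: buf[4] = (6+6)%7 = 5 → [6, 2, 4, 6, 5, 3, 0, 0]
i=5: buf[5] = (3+5)%7 = 1 → [6, 2, 4, 6, 5, 1, 0, 0]
i=6: buf[6] = (0+1)%7 = 1 → [6, 2, 4, 6, 5, 1, 1, 0]
i=7: buf[7] = (0+1)%7 = 1 → [6, 2, 4, 6, 5, 1, 1, 1]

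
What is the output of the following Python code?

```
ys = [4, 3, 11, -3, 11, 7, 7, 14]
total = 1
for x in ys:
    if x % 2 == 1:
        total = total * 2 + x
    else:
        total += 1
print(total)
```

442

x=4: not odd, total = 1+1 = 2
x=3: odd, total = 2*2+3 = 7
x=11: odd, total = 7*2+11 = 25
x=-3: odd, total = 25*2+(-3) = 47
x=11: odd, total = 47*2+11 = 105
x=7: odd, total = 105*2+7 = 217
x=7: odd, total = 217*2+7 = 441
x=14: not odd, total = 441+1 = 442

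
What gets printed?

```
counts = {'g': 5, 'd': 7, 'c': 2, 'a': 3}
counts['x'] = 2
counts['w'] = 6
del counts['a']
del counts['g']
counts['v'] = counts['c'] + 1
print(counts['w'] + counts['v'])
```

9

counts['x'] = 2 → {'g': 5, 'd': 7, 'c': 2, 'a': 3, 'x': 2}
counts['w'] = 6 → {'g': 5, 'd': 7, 'c': 2, 'a': 3, 'x': 2, 'w': 6}
del 'a' → {'g': 5, 'd': 7, 'c': 2, 'x': 2, 'w': 6}
del 'g' → {'d': 7, 'c': 2, 'x': 2, 'w': 6}
counts['v'] = counts['c']+1 = 3 → {'d': 7, 'c': 2, 'x': 2, 'w': 6, 'v': 3}
counts['w']+counts['v'] = 6+3 = 9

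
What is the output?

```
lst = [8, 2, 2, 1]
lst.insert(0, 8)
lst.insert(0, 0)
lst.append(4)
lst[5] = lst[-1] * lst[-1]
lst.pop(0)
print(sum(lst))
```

insert 8 at 0 → [8, 8, 2, 2, 1]
insert 0 at 0 → [0, 8, 8, 2, 2, 1]
append 4 → [0, 8, 8, 2, 2, 1, 4]
lst[5] = lst[-1]*lst[-1] = 4*4 = 16 → [0, 8, 8, 2, 2, 16, 4]
pop(0) removes 0 → [8, 8, 2, 2, 16, 4]
sum = 40

40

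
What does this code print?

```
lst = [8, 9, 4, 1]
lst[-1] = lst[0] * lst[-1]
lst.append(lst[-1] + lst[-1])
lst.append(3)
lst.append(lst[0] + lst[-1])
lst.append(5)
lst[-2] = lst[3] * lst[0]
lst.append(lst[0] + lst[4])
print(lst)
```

lst[-1] = lst[0]*lst[-1] = 8*1 = 8 → [8, 9, 4, 8]
append lst[-1]+lst[-1] = 8+8 = 16 → [8, 9, 4, 8, 16]
append 3 → [8, 9, 4, 8, 16, 3]
append lst[0]+lst[-1] = 8+3 = 11 → [8, 9, 4, 8, 16, 3, 11]
append 5 → [8, 9, 4, 8, 16, 3, 11, 5]
lst[-2] = lst[3]*lst[0] = 8*8 = 64 → [8, 9, 4, 8, 16, 3, 64, 5]
append lst[0]+lst[4] = 8+16 = 24 → [8, 9, 4, 8, 16, 3, 64, 5, 24]

[8, 9, 4, 8, 16, 3, 64, 5, 24]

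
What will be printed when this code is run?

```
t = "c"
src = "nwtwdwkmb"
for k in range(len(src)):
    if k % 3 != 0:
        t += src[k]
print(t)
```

k=0: skip
k=1: add 'w' → 'cw'
k=2: add 't' → 'cwt'
k=3: skip
k=4: add 'd' → 'cwtd'
k=5: add 'w' → 'cwtdw'
k=6: skip
k=7: add 'm' → 'cwtdwm'
k=8: add 'b' → 'cwtdwmb'

cwtdwmb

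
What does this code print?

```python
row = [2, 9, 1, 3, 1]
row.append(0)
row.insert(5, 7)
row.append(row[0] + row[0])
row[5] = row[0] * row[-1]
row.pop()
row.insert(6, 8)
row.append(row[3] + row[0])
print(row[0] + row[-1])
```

append 0 → [2, 9, 1, 3, 1, 0]
insert 7 at 5 → [2, 9, 1, 3, 1, 7, 0]
append row[0]+row[0] = 2+2 = 4 → [2, 9, 1, 3, 1, 7, 0, 4]
row[5] = row[0]*row[-1] = 2*4 = 8 → [2, 9, 1, 3, 1, 8, 0, 4]
pop() removes 4 → [2, 9, 1, 3, 1, 8, 0]
insert 8 at 6 → [2, 9, 1, 3, 1, 8, 8, 0]
append row[3]+row[0] = 3+2 = 5 → [2, 9, 1, 3, 1, 8, 8, 0, 5]
row[0]+row[-1] = 2+5 = 7

7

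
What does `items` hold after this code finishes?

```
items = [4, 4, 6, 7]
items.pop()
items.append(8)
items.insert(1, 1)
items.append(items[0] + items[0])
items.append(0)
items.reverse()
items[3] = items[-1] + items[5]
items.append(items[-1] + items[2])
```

[0, 8, 8, 5, 4, 1, 4, 12]

pop() removes 7 → [4, 4, 6]
append 8 → [4, 4, 6, 8]
insert 1 at 1 → [4, 1, 4, 6, 8]
append items[0]+items[0] = 4+4 = 8 → [4, 1, 4, 6, 8, 8]
append 0 → [4, 1, 4, 6, 8, 8, 0]
reverse → [0, 8, 8, 6, 4, 1, 4]
items[3] = items[-1]+items[5] = 4+1 = 5 → [0, 8, 8, 5, 4, 1, 4]
append items[-1]+items[2] = 4+8 = 12 → [0, 8, 8, 5, 4, 1, 4, 12]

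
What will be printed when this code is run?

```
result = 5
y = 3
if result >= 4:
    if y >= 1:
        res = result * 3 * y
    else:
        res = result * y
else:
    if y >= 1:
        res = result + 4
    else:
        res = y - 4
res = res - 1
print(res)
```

44

result=5, y=3
result >= 4 is True; y >= 1 is True
→ res = result * 3 * y = 45
res = 45-1 = 44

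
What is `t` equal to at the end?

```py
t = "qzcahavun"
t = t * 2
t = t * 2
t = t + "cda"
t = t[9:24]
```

repeat ×2 → 'qzcahavunqzcahavun'
repeat ×2 → 'qzcahavunqzcahavunqzcahavunqzcahavun'
+ 'cda' → 'qzcahavunqzcahavunqzcahavunqzcahavuncda'
slice [9:24] → 'qzcahavunqzcaha'

'qzcahavunqzcaha'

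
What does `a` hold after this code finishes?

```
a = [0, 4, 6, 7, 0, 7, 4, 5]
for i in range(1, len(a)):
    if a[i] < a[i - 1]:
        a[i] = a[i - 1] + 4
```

i=1: 4>=0, unchanged → [0, 4, 6, 7, 0, 7, 4, 5]
i=2: 6>=4, unchanged → [0, 4, 6, 7, 0, 7, 4, 5]
i=3: 7>=6, unchanged → [0, 4, 6, 7, 0, 7, 4, 5]
i=4: 0<7, a[4] = 7+4 = 11 → [0, 4, 6, 7, 11, 7, 4, 5]
i=5: 7<11, a[5] = 11+4 = 15 → [0, 4, 6, 7, 11, 15, 4, 5]
i=6: 4<15, a[6] = 15+4 = 19 → [0, 4, 6, 7, 11, 15, 19, 5]
i=7: 5<19, a[7] = 19+4 = 23 → [0, 4, 6, 7, 11, 15, 19, 23]

[0, 4, 6, 7, 11, 15, 19, 23]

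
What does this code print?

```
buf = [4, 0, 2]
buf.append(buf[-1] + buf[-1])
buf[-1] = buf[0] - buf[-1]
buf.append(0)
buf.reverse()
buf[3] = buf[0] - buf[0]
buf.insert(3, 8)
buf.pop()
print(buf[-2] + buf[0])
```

append buf[-1]+buf[-1] = 2+2 = 4 → [4, 0, 2, 4]
buf[-1] = buf[0]-buf[-1] = 4-4 = 0 → [4, 0, 2, 0]
append 0 → [4, 0, 2, 0, 0]
reverse → [0, 0, 2, 0, 4]
buf[3] = buf[0]-buf[0] = 0-0 = 0 → [0, 0, 2, 0, 4]
insert 8 at 3 → [0, 0, 2, 8, 0, 4]
pop() removes 4 → [0, 0, 2, 8, 0]
buf[-2]+buf[0] = 8+0 = 8

8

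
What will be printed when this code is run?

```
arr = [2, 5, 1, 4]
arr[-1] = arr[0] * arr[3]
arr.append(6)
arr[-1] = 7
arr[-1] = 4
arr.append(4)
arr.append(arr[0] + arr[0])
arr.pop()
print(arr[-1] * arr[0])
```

8

arr[-1] = arr[0]*arr[3] = 2*4 = 8 → [2, 5, 1, 8]
append 6 → [2, 5, 1, 8, 6]
arr[-1] = 7 → [2, 5, 1, 8, 7]
arr[-1] = 4 → [2, 5, 1, 8, 4]
append 4 → [2, 5, 1, 8, 4, 4]
append arr[0]+arr[0] = 2+2 = 4 → [2, 5, 1, 8, 4, 4, 4]
pop() removes 4 → [2, 5, 1, 8, 4, 4]
arr[-1]*arr[0] = 4*2 = 8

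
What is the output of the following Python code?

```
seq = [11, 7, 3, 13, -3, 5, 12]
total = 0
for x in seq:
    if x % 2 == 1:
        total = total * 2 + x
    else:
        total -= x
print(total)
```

527

x=11: odd, total = 0*2+11 = 11
x=7: odd, total = 11*2+7 = 29
x=3: odd, total = 29*2+3 = 61
x=13: odd, total = 61*2+13 = 135
x=-3: odd, total = 135*2+(-3) = 267
x=5: odd, total = 267*2+5 = 539
x=12: not odd, total = 539-12 = 527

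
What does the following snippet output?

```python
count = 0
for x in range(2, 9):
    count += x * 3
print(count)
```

x=2: count = 0+2*3 = 6
x=3: count = 6+3*3 = 15
x=4: count = 15+4*3 = 27
x=5: count = 27+5*3 = 42
x=6: count = 42+6*3 = 60
x=7: count = 60+7*3 = 81
x=8: count = 81+8*3 = 105

105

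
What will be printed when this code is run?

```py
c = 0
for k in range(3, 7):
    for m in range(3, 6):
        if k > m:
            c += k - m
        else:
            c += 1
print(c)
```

k=3,m=3: not 3>3, c = 0+1 = 1
k=3,m=4: not 3>4, c = 1+1 = 2
k=3,m=5: not 3>5, c = 2+1 = 3
k=4,m=3: 4>3, c = 3+1 = 4
k=4,m=4: not 4>4, c = 4+1 = 5
k=4,m=5: not 4>5, c = 5+1 = 6
k=5,m=3: 5>3, c = 6+2 = 8
k=5,m=4: 5>4, c = 8+1 = 9
k=5,m=5: not 5>5, c = 9+1 = 10
k=6,m=3: 6>3, c = 10+3 = 13
k=6,m=4: 6>4, c = 13+2 = 15
k=6,m=5: 6>5, c = 15+1 = 16

16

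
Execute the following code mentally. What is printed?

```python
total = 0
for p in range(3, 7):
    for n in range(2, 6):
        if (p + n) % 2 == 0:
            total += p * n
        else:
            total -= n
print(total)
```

96

p=3,n=2: odd sum, total = 0-2 = -2
p=3,n=3: even sum, total = (-2)+9 = 7
p=3,n=4: odd sum, total = 7-4 = 3
p=3,n=5: even sum, total = 3+15 = 18
p=4,n=2: even sum, total = 18+8 = 26
p=4,n=3: odd sum, total = 26-3 = 23
p=4,n=4: even sum, total = 23+16 = 39
p=4,n=5: odd sum, total = 39-5 = 34
p=5,n=2: odd sum, total = 34-2 = 32
p=5,n=3: even sum, total = 32+15 = 47
p=5,n=4: odd sum, total = 47-4 = 43
p=5,n=5: even sum, total = 43+25 = 68
p=6,n=2: even sum, total = 68+12 = 80
p=6,n=3: odd sum, total = 80-3 = 77
p=6,n=4: even sum, total = 77+24 = 101
p=6,n=5: odd sum, total = 101-5 = 96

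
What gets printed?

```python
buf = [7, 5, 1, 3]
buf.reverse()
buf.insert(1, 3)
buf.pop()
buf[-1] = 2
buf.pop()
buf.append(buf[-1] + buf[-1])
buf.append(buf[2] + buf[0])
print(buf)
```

[3, 3, 1, 2, 4]

reverse → [3, 1, 5, 7]
insert 3 at 1 → [3, 3, 1, 5, 7]
pop() removes 7 → [3, 3, 1, 5]
buf[-1] = 2 → [3, 3, 1, 2]
pop() removes 2 → [3, 3, 1]
append buf[-1]+buf[-1] = 1+1 = 2 → [3, 3, 1, 2]
append buf[2]+buf[0] = 1+3 = 4 → [3, 3, 1, 2, 4]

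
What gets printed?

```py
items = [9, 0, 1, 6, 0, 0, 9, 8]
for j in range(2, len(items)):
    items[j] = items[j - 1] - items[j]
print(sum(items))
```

j=2: items[2] = 0-1 = -1 → [9, 0, -1, 6, 0, 0, 9, 8]
j=3: items[3] = (-1)-6 = -7 → [9, 0, -1, -7, 0, 0, 9, 8]
j=4: items[4] = (-7)-0 = -7 → [9, 0, -1, -7, -7, 0, 9, 8]
j=5: items[5] = (-7)-0 = -7 → [9, 0, -1, -7, -7, -7, 9, 8]
j=6: items[6] = (-7)-9 = -16 → [9, 0, -1, -7, -7, -7, -16, 8]
j=7: items[7] = (-16)-8 = -24 → [9, 0, -1, -7, -7, -7, -16, -24]
sum = -53

-53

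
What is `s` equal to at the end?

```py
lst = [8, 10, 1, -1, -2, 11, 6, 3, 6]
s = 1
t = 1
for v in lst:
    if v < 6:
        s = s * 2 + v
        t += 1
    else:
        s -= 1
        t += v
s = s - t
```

v=8: not <6, s = 1-1 = 0; t=9
v=10: not <6, s = 0-1 = -1; t=19
v=1: <6, s = (-1)*2+1 = -1; t=20
v=-1: <6, s = (-1)*2+(-1) = -3; t=21
v=-2: <6, s = (-3)*2+(-2) = -8; t=22
v=11: not <6, s = (-8)-1 = -9; t=33
v=6: not <6, s = (-9)-1 = -10; t=39
v=3: <6, s = (-10)*2+3 = -17; t=40
v=6: not <6, s = (-17)-1 = -18; t=46
s-t = (-18)-46 = -64

-64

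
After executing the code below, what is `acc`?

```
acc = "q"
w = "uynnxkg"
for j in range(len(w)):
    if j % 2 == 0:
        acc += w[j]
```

j=0: add 'u' → 'qu'
j=1: skip
j=2: add 'n' → 'qun'
j=3: skip
j=4: add 'x' → 'qunx'
j=5: skip
j=6: add 'g' → 'qunxg'

'qunxg'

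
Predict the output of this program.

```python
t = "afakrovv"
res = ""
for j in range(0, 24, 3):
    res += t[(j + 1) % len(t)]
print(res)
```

j=0: add t[1]='f' → 'f'
j=3: add t[4]='r' → 'fr'
j=6: add t[7]='v' → 'frv'
j=9: add t[2]='a' → 'frva'
j=12: add t[5]='o' → 'frvao'
j=15: add t[0]='a' → 'frvaoa'
j=18: add t[3]='k' → 'frvaoak'
j=21: add t[6]='v' → 'frvaoakv'

frvaoakv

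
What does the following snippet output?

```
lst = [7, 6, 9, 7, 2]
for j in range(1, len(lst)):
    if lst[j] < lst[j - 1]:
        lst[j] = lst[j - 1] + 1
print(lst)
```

[7, 8, 9, 10, 11]

j=1: 6<7, lst[1] = 7+1 = 8 → [7, 8, 9, 7, 2]
j=2: 9>=8, unchanged → [7, 8, 9, 7, 2]
j=3: 7<9, lst[3] = 9+1 = 10 → [7, 8, 9, 10, 2]
j=4: 2<10, lst[4] = 10+1 = 11 → [7, 8, 9, 10, 11]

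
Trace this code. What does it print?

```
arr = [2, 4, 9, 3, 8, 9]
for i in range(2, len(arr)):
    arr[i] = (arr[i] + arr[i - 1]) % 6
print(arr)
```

[2, 4, 1, 4, 0, 3]

i=2: arr[2] = (9+4)%6 = 1 → [2, 4, 1, 3, 8, 9]
i=3: arr[3] = (3+1)%6 = 4 → [2, 4, 1, 4, 8, 9]
i=4: arr[4] = (8+4)%6 = 0 → [2, 4, 1, 4, 0, 9]
i=5: arr[5] = (9+0)%6 = 3 → [2, 4, 1, 4, 0, 3]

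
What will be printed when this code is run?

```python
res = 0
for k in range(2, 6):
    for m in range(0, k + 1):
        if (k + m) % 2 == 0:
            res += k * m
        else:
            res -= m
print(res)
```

k=2,m=0: even sum, res = 0+0 = 0
k=2,m=1: odd sum, res = 0-1 = -1
k=2,m=2: even sum, res = (-1)+4 = 3
k=3,m=0: odd sum, res = 3-0 = 3
k=3,m=1: even sum, res = 3+3 = 6
k=3,m=2: odd sum, res = 6-2 = 4
k=3,m=3: even sum, res = 4+9 = 13
k=4,m=0: even sum, res = 13+0 = 13
k=4,m=1: odd sum, res = 13-1 = 12
k=4,m=2: even sum, res = 12+8 = 20
k=4,m=3: odd sum, res = 20-3 = 17
k=4,m=4: even sum, res = 17+16 = 33
k=5,m=0: odd sum, res = 33-0 = 33
k=5,m=1: even sum, res = 33+5 = 38
k=5,m=2: odd sum, res = 38-2 = 36
k=5,m=3: even sum, res = 36+15 = 51
k=5,m=4: odd sum, res = 51-4 = 47
k=5,m=5: even sum, res = 47+25 = 72

72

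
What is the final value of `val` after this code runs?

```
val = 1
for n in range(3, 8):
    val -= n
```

-24

n=3: val = 1-3 = -2
n=4: val = (-2)-4 = -6
n=5: val = (-6)-5 = -11
n=6: val = (-11)-6 = -17
n=7: val = (-17)-7 = -24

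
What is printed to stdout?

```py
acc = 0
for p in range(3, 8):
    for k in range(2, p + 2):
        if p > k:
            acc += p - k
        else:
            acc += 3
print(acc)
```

p=3,k=2: 3>2, acc = 0+1 = 1
p=3,k=3: not 3>3, acc = 1+3 = 4
p=3,k=4: not 3>4, acc = 4+3 = 7
p=4,k=2: 4>2, acc = 7+2 = 9
p=4,k=3: 4>3, acc = 9+1 = 10
p=4,k=4: not 4>4, acc = 10+3 = 13
p=4,k=5: not 4>5, acc = 13+3 = 16
p=5,k=2: 5>2, acc = 16+3 = 19
p=5,k=3: 5>3, acc = 19+2 = 21
p=5,k=4: 5>4, acc = 21+1 = 22
p=5,k=5: not 5>5, acc = 22+3 = 25
p=5,k=6: not 5>6, acc = 25+3 = 28
p=6,k=2: 6>2, acc = 28+4 = 32
p=6,k=3: 6>3, acc = 32+3 = 35
p=6,k=4: 6>4, acc = 35+2 = 37
p=6,k=5: 6>5, acc = 37+1 = 38
p=6,k=6: not 6>6, acc = 38+3 = 41
p=6,k=7: not 6>7, acc = 41+3 = 44
p=7,k=2: 7>2, acc = 44+5 = 49
p=7,k=3: 7>3, acc = 49+4 = 53
p=7,k=4: 7>4, acc = 53+3 = 56
p=7,k=5: 7>5, acc = 56+2 = 58
p=7,k=6: 7>6, acc = 58+1 = 59
p=7,k=7: not 7>7, acc = 59+3 = 62
p=7,k=8: not 7>8, acc = 62+3 = 65

65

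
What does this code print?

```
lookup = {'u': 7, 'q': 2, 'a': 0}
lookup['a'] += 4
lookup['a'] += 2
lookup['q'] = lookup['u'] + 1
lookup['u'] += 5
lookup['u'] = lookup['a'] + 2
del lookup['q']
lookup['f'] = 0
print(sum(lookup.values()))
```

lookup['a'] = 0+4 = 4 → {'u': 7, 'q': 2, 'a': 4}
lookup['a'] = 4+2 = 6 → {'u': 7, 'q': 2, 'a': 6}
lookup['q'] = lookup['u']+1 = 8 → {'u': 7, 'q': 8, 'a': 6}
lookup['u'] = 7+5 = 12 → {'u': 12, 'q': 8, 'a': 6}
lookup['u'] = lookup['a']+2 = 8 → {'u': 8, 'q': 8, 'a': 6}
del 'q' → {'u': 8, 'a': 6}
lookup['f'] = 0 → {'u': 8, 'a': 6, 'f': 0}
sum of values = 14

14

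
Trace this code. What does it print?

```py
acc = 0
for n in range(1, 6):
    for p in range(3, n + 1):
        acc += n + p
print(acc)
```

48

n=3,p=3: acc = 0+6 = 6
n=4,p=3: acc = 6+7 = 13
n=4,p=4: acc = 13+8 = 21
n=5,p=3: acc = 21+8 = 29
n=5,p=4: acc = 29+9 = 38
n=5,p=5: acc = 38+10 = 48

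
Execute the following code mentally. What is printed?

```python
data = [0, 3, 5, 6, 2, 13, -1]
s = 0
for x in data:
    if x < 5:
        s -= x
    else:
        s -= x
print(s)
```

-28

x=0: <5, s = 0-0 = 0
x=3: <5, s = 0-3 = -3
x=5: not <5, s = (-3)-5 = -8
x=6: not <5, s = (-8)-6 = -14
x=2: <5, s = (-14)-2 = -16
x=13: not <5, s = (-16)-13 = -29
x=-1: <5, s = (-29)-(-1) = -28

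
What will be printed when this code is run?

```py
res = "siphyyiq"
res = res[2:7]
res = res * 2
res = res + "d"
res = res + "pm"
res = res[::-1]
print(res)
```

mpdiyyhpiyyhp

slice [2:7] → 'phyyi'
repeat ×2 → 'phyyiphyyi'
+ 'd' → 'phyyiphyyid'
+ 'pm' → 'phyyiphyyidpm'
reverse → 'mpdiyyhpiyyhp'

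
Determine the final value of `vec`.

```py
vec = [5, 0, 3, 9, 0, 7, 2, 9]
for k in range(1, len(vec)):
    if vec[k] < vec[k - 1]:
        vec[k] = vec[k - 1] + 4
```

k=1: 0<5, vec[1] = 5+4 = 9 → [5, 9, 3, 9, 0, 7, 2, 9]
k=2: 3<9, vec[2] = 9+4 = 13 → [5, 9, 13, 9, 0, 7, 2, 9]
k=3: 9<13, vec[3] = 13+4 = 17 → [5, 9, 13, 17, 0, 7, 2, 9]
k=4: 0<17, vec[4] = 17+4 = 21 → [5, 9, 13, 17, 21, 7, 2, 9]
k=5: 7<21, vec[5] = 21+4 = 25 → [5, 9, 13, 17, 21, 25, 2, 9]
k=6: 2<25, vec[6] = 25+4 = 29 → [5, 9, 13, 17, 21, 25, 29, 9]
k=7: 9<29, vec[7] = 29+4 = 33 → [5, 9, 13, 17, 21, 25, 29, 33]

[5, 9, 13, 17, 21, 25, 29, 33]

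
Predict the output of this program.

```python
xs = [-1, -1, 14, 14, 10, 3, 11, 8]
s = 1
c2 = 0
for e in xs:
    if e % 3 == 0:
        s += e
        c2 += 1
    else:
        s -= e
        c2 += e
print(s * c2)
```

-2856

e=-1: not %3==0, s = 1-(-1) = 2; c2=-1
e=-1: not %3==0, s = 2-(-1) = 3; c2=-2
e=14: not %3==0, s = 3-14 = -11; c2=12
e=14: not %3==0, s = (-11)-14 = -25; c2=26
e=10: not %3==0, s = (-25)-10 = -35; c2=36
e=3: %3==0, s = (-35)+3 = -32; c2=37
e=11: not %3==0, s = (-32)-11 = -43; c2=48
e=8: not %3==0, s = (-43)-8 = -51; c2=56
s*c2 = (-51)*56 = -2856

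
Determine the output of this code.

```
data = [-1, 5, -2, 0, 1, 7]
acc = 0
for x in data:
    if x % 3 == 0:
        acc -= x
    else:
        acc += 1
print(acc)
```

x=-1: not %3==0, acc = 0+1 = 1
x=5: not %3==0, acc = 1+1 = 2
x=-2: not %3==0, acc = 2+1 = 3
x=0: %3==0, acc = 3-0 = 3
x=1: not %3==0, acc = 3+1 = 4
x=7: not %3==0, acc = 4+1 = 5

5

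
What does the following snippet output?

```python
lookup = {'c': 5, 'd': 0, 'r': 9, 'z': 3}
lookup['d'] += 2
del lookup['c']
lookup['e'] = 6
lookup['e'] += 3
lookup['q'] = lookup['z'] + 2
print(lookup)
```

{'d': 2, 'r': 9, 'z': 3, 'e': 9, 'q': 5}

lookup['d'] = 0+2 = 2 → {'c': 5, 'd': 2, 'r': 9, 'z': 3}
del 'c' → {'d': 2, 'r': 9, 'z': 3}
lookup['e'] = 6 → {'d': 2, 'r': 9, 'z': 3, 'e': 6}
lookup['e'] = 6+3 = 9 → {'d': 2, 'r': 9, 'z': 3, 'e': 9}
lookup['q'] = lookup['z']+2 = 5 → {'d': 2, 'r': 9, 'z': 3, 'e': 9, 'q': 5}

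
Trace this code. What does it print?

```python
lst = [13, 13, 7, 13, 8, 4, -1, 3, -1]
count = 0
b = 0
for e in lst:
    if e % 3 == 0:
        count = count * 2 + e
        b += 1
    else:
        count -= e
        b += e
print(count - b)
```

-167

e=13: not %3==0, count = 0-13 = -13; b=13
e=13: not %3==0, count = (-13)-13 = -26; b=26
e=7: not %3==0, count = (-26)-7 = -33; b=33
e=13: not %3==0, count = (-33)-13 = -46; b=46
e=8: not %3==0, count = (-46)-8 = -54; b=54
e=4: not %3==0, count = (-54)-4 = -58; b=58
e=-1: not %3==0, count = (-58)-(-1) = -57; b=57
e=3: %3==0, count = (-57)*2+3 = -111; b=58
e=-1: not %3==0, count = (-111)-(-1) = -110; b=57
count-b = (-110)-57 = -167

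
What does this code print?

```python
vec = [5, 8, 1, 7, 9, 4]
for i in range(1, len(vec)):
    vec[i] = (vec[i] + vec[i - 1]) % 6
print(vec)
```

[5, 1, 2, 3, 0, 4]

i=1: vec[1] = (8+5)%6 = 1 → [5, 1, 1, 7, 9, 4]
i=2: vec[2] = (1+1)%6 = 2 → [5, 1, 2, 7, 9, 4]
i=3: vec[3] = (7+2)%6 = 3 → [5, 1, 2, 3, 9, 4]
i=4: vec[4] = (9+3)%6 = 0 → [5, 1, 2, 3, 0, 4]
i=5: vec[5] = (4+0)%6 = 4 → [5, 1, 2, 3, 0, 4]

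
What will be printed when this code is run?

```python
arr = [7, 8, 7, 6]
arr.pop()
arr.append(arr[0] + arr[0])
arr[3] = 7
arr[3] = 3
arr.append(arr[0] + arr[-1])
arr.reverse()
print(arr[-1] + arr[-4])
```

10

pop() removes 6 → [7, 8, 7]
append arr[0]+arr[0] = 7+7 = 14 → [7, 8, 7, 14]
arr[3] = 7 → [7, 8, 7, 7]
arr[3] = 3 → [7, 8, 7, 3]
append arr[0]+arr[-1] = 7+3 = 10 → [7, 8, 7, 3, 10]
reverse → [10, 3, 7, 8, 7]
arr[-1]+arr[-4] = 7+3 = 10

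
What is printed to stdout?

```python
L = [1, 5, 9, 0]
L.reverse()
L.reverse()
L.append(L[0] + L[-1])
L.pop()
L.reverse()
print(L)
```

[0, 9, 5, 1]

reverse → [0, 9, 5, 1]
reverse → [1, 5, 9, 0]
append L[0]+L[-1] = 1+0 = 1 → [1, 5, 9, 0, 1]
pop() removes 1 → [1, 5, 9, 0]
reverse → [0, 9, 5, 1]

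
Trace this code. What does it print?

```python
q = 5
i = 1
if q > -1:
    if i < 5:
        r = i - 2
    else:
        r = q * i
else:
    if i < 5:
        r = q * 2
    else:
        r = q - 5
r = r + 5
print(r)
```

q=5, i=1
q > -1 is True; i < 5 is True
→ r = i - 2 = -1
r = (-1)+5 = 4

4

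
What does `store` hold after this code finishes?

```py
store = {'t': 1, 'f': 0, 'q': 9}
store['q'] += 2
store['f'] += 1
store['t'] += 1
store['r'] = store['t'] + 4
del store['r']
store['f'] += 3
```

{'t': 2, 'f': 4, 'q': 11}

store['q'] = 9+2 = 11 → {'t': 1, 'f': 0, 'q': 11}
store['f'] = 0+1 = 1 → {'t': 1, 'f': 1, 'q': 11}
store['t'] = 1+1 = 2 → {'t': 2, 'f': 1, 'q': 11}
store['r'] = store['t']+4 = 6 → {'t': 2, 'f': 1, 'q': 11, 'r': 6}
del 'r' → {'t': 2, 'f': 1, 'q': 11}
store['f'] = 1+3 = 4 → {'t': 2, 'f': 4, 'q': 11}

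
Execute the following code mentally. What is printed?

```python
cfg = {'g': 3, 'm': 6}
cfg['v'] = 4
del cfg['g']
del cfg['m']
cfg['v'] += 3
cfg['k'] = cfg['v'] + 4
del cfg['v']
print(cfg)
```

{'k': 11}

cfg['v'] = 4 → {'g': 3, 'm': 6, 'v': 4}
del 'g' → {'m': 6, 'v': 4}
del 'm' → {'v': 4}
cfg['v'] = 4+3 = 7 → {'v': 7}
cfg['k'] = cfg['v']+4 = 11 → {'v': 7, 'k': 11}
del 'v' → {'k': 11}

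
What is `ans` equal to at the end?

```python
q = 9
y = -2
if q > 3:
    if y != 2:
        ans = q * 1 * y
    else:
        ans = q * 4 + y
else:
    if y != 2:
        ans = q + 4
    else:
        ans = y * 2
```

q=9, y=-2
q > 3 is True; y != 2 is True
→ ans = q * 1 * y = -18

-18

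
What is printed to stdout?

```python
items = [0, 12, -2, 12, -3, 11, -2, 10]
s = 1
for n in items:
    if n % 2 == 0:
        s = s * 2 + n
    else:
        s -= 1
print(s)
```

n=0: even, s = 1*2+0 = 2
n=12: even, s = 2*2+12 = 16
n=-2: even, s = 16*2+(-2) = 30
n=12: even, s = 30*2+12 = 72
n=-3: not even, s = 72-1 = 71
n=11: not even, s = 71-1 = 70
n=-2: even, s = 70*2+(-2) = 138
n=10: even, s = 138*2+10 = 286

286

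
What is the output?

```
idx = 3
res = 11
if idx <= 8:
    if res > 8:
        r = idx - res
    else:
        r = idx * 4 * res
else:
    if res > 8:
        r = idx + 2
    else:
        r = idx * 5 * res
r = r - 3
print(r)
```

idx=3, res=11
idx <= 8 is True; res > 8 is True
→ r = idx - res = -8
r = (-8)-3 = -11

-11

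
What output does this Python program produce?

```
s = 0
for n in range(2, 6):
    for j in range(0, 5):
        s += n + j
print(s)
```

110

n=2,j=0: s = 0+2 = 2
n=2,j=1: s = 2+3 = 5
n=2,j=2: s = 5+4 = 9
n=2,j=3: s = 9+5 = 14
n=2,j=4: s = 14+6 = 20
n=3,j=0: s = 20+3 = 23
n=3,j=1: s = 23+4 = 27
n=3,j=2: s = 27+5 = 32
n=3,j=3: s = 32+6 = 38
n=3,j=4: s = 38+7 = 45
n=4,j=0: s = 45+4 = 49
n=4,j=1: s = 49+5 = 54
n=4,j=2: s = 54+6 = 60
n=4,j=3: s = 60+7 = 67
n=4,j=4: s = 67+8 = 75
n=5,j=0: s = 75+5 = 80
n=5,j=1: s = 80+6 = 86
n=5,j=2: s = 86+7 = 93
n=5,j=3: s = 93+8 = 101
n=5,j=4: s = 101+9 = 110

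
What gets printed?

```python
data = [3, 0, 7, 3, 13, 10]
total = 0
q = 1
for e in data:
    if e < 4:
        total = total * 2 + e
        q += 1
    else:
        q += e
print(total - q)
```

e=3: <4, total = 0*2+3 = 3; q=2
e=0: <4, total = 3*2+0 = 6; q=3
e=7: not <4; q=10
e=3: <4, total = 6*2+3 = 15; q=11
e=13: not <4; q=24
e=10: not <4; q=34
total-q = 15-34 = -19

-19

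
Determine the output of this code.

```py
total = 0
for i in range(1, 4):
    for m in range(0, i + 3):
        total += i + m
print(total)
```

i=1,m=0: total = 0+1 = 1
i=1,m=1: total = 1+2 = 3
i=1,m=2: total = 3+3 = 6
i=1,m=3: total = 6+4 = 10
i=2,m=0: total = 10+2 = 12
i=2,m=1: total = 12+3 = 15
i=2,m=2: total = 15+4 = 19
i=2,m=3: total = 19+5 = 24
i=2,m=4: total = 24+6 = 30
i=3,m=0: total = 30+3 = 33
i=3,m=1: total = 33+4 = 37
i=3,m=2: total = 37+5 = 42
i=3,m=3: total = 42+6 = 48
i=3,m=4: total = 48+7 = 55
i=3,m=5: total = 55+8 = 63

63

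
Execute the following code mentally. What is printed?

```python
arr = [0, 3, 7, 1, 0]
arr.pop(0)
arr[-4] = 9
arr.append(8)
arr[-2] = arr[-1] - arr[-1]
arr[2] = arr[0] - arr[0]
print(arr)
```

pop(0) removes 0 → [3, 7, 1, 0]
arr[-4] = 9 → [9, 7, 1, 0]
append 8 → [9, 7, 1, 0, 8]
arr[-2] = arr[-1]-arr[-1] = 8-8 = 0 → [9, 7, 1, 0, 8]
arr[2] = arr[0]-arr[0] = 9-9 = 0 → [9, 7, 0, 0, 8]

[9, 7, 0, 0, 8]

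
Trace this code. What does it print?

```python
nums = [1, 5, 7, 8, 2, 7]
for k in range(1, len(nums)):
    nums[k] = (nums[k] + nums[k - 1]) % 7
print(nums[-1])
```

2

k=1: nums[1] = (5+1)%7 = 6 → [1, 6, 7, 8, 2, 7]
k=2: nums[2] = (7+6)%7 = 6 → [1, 6, 6, 8, 2, 7]
k=3: nums[3] = (8+6)%7 = 0 → [1, 6, 6, 0, 2, 7]
k=4: nums[4] = (2+0)%7 = 2 → [1, 6, 6, 0, 2, 7]
k=5: nums[5] = (7+2)%7 = 2 → [1, 6, 6, 0, 2, 2]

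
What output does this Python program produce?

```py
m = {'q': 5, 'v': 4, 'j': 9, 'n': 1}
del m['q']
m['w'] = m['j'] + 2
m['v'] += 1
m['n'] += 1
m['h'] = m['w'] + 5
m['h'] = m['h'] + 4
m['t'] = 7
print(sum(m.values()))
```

54

del 'q' → {'v': 4, 'j': 9, 'n': 1}
m['w'] = m['j']+2 = 11 → {'v': 4, 'j': 9, 'n': 1, 'w': 11}
m['v'] = 4+1 = 5 → {'v': 5, 'j': 9, 'n': 1, 'w': 11}
m['n'] = 1+1 = 2 → {'v': 5, 'j': 9, 'n': 2, 'w': 11}
m['h'] = m['w']+5 = 16 → {'v': 5, 'j': 9, 'n': 2, 'w': 11, 'h': 16}
m['h'] = m['h']+4 = 20 → {'v': 5, 'j': 9, 'n': 2, 'w': 11, 'h': 20}
m['t'] = 7 → {'v': 5, 'j': 9, 'n': 2, 'w': 11, 'h': 20, 't': 7}
sum of values = 54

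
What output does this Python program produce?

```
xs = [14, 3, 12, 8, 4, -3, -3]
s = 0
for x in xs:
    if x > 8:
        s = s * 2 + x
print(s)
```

40

x=14: >8, s = 0*2+14 = 14
x=3: not >8
x=12: >8, s = 14*2+12 = 40
x=8: not >8
x=4: not >8
x=-3: not >8
x=-3: not >8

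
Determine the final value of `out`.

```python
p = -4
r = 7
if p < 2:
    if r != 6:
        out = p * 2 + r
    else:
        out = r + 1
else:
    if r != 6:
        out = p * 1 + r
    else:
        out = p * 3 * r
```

p=-4, r=7
p < 2 is True; r != 6 is True
→ out = p * 2 + r = -1

-1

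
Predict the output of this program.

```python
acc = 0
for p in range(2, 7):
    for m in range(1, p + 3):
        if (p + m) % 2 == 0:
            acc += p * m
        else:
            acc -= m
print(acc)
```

240

p=2,m=1: odd sum, acc = 0-1 = -1
p=2,m=2: even sum, acc = (-1)+4 = 3
p=2,m=3: odd sum, acc = 3-3 = 0
p=2,m=4: even sum, acc = 0+8 = 8
p=3,m=1: even sum, acc = 8+3 = 11
p=3,m=2: odd sum, acc = 11-2 = 9
p=3,m=3: even sum, acc = 9+9 = 18
p=3,m=4: odd sum, acc = 18-4 = 14
p=3,m=5: even sum, acc = 14+15 = 29
p=4,m=1: odd sum, acc = 29-1 = 28
p=4,m=2: even sum, acc = 28+8 = 36
p=4,m=3: odd sum, acc = 36-3 = 33
p=4,m=4: even sum, acc = 33+16 = 49
p=4,m=5: odd sum, acc = 49-5 = 44
p=4,m=6: even sum, acc = 44+24 = 68
p=5,m=1: even sum, acc = 68+5 = 73
p=5,m=2: odd sum, acc = 73-2 = 71
p=5,m=3: even sum, acc = 71+15 = 86
p=5,m=4: odd sum, acc = 86-4 = 82
p=5,m=5: even sum, acc = 82+25 = 107
p=5,m=6: odd sum, acc = 107-6 = 101
p=5,m=7: even sum, acc = 101+35 = 136
p=6,m=1: odd sum, acc = 136-1 = 135
p=6,m=2: even sum, acc = 135+12 = 147
p=6,m=3: odd sum, acc = 147-3 = 144
p=6,m=4: even sum, acc = 144+24 = 168
p=6,m=5: odd sum, acc = 168-5 = 163
p=6,m=6: even sum, acc = 163+36 = 199
p=6,m=7: odd sum, acc = 199-7 = 192
p=6,m=8: even sum, acc = 192+48 = 240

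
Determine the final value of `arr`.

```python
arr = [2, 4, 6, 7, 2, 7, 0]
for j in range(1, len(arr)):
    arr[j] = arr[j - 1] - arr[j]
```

[2, -2, -8, -15, -17, -24, -24]

j=1: arr[1] = 2-4 = -2 → [2, -2, 6, 7, 2, 7, 0]
j=2: arr[2] = (-2)-6 = -8 → [2, -2, -8, 7, 2, 7, 0]
j=3: arr[3] = (-8)-7 = -15 → [2, -2, -8, -15, 2, 7, 0]
j=4: arr[4] = (-15)-2 = -17 → [2, -2, -8, -15, -17, 7, 0]
j=5: arr[5] = (-17)-7 = -24 → [2, -2, -8, -15, -17, -24, 0]
j=6: arr[6] = (-24)-0 = -24 → [2, -2, -8, -15, -17, -24, -24]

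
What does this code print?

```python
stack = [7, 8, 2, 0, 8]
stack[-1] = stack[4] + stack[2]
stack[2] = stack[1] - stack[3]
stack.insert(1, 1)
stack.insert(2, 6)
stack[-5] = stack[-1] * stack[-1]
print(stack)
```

[7, 1, 100, 8, 8, 0, 10]

stack[-1] = stack[4]+stack[2] = 8+2 = 10 → [7, 8, 2, 0, 10]
stack[2] = stack[1]-stack[3] = 8-0 = 8 → [7, 8, 8, 0, 10]
insert 1 at 1 → [7, 1, 8, 8, 0, 10]
insert 6 at 2 → [7, 1, 6, 8, 8, 0, 10]
stack[-5] = stack[-1]*stack[-1] = 10*10 = 100 → [7, 1, 100, 8, 8, 0, 10]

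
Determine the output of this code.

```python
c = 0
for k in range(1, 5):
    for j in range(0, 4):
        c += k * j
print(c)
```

60

k=1,j=0: c = 0+0 = 0
k=1,j=1: c = 0+1 = 1
k=1,j=2: c = 1+2 = 3
k=1,j=3: c = 3+3 = 6
k=2,j=0: c = 6+0 = 6
k=2,j=1: c = 6+2 = 8
k=2,j=2: c = 8+4 = 12
k=2,j=3: c = 12+6 = 18
k=3,j=0: c = 18+0 = 18
k=3,j=1: c = 18+3 = 21
k=3,j=2: c = 21+6 = 27
k=3,j=3: c = 27+9 = 36
k=4,j=0: c = 36+0 = 36
k=4,j=1: c = 36+4 = 40
k=4,j=2: c = 40+8 = 48
k=4,j=3: c = 48+12 = 60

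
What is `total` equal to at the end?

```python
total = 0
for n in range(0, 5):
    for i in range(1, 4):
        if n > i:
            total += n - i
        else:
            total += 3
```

n=0,i=1: not 0>1, total = 0+3 = 3
n=0,i=2: not 0>2, total = 3+3 = 6
n=0,i=3: not 0>3, total = 6+3 = 9
n=1,i=1: not 1>1, total = 9+3 = 12
n=1,i=2: not 1>2, total = 12+3 = 15
n=1,i=3: not 1>3, total = 15+3 = 18
n=2,i=1: 2>1, total = 18+1 = 19
n=2,i=2: not 2>2, total = 19+3 = 22
n=2,i=3: not 2>3, total = 22+3 = 25
n=3,i=1: 3>1, total = 25+2 = 27
n=3,i=2: 3>2, total = 27+1 = 28
n=3,i=3: not 3>3, total = 28+3 = 31
n=4,i=1: 4>1, total = 31+3 = 34
n=4,i=2: 4>2, total = 34+2 = 36
n=4,i=3: 4>3, total = 36+1 = 37

37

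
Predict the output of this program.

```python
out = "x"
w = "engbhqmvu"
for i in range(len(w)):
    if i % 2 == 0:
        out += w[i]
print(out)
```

i=0: add 'e' → 'xe'
i=1: skip
i=2: add 'g' → 'xeg'
i=3: skip
i=4: add 'h' → 'xegh'
i=5: skip
i=6: add 'm' → 'xeghm'
i=7: skip
i=8: add 'u' → 'xeghmu'

xeghmu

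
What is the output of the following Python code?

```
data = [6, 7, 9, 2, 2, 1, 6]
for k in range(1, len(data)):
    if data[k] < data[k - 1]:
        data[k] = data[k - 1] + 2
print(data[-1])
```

17

k=1: 7>=6, unchanged → [6, 7, 9, 2, 2, 1, 6]
k=2: 9>=7, unchanged → [6, 7, 9, 2, 2, 1, 6]
k=3: 2<9, data[3] = 9+2 = 11 → [6, 7, 9, 11, 2, 1, 6]
k=4: 2<11, data[4] = 11+2 = 13 → [6, 7, 9, 11, 13, 1, 6]
k=5: 1<13, data[5] = 13+2 = 15 → [6, 7, 9, 11, 13, 15, 6]
k=6: 6<15, data[6] = 15+2 = 17 → [6, 7, 9, 11, 13, 15, 17]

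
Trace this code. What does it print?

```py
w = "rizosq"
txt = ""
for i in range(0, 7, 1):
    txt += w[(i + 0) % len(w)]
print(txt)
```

i=0: add w[0]='r' → 'r'
i=1: add w[1]='i' → 'ri'
i=2: add w[2]='z' → 'riz'
i=3: add w[3]='o' → 'rizo'
i=4: add w[4]='s' → 'rizos'
i=5: add w[5]='q' → 'rizosq'
i=6: add w[0]='r' → 'rizosqr'

rizosqr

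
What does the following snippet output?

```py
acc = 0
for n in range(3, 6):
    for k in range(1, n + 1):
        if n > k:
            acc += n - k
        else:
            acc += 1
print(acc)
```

22

n=3,k=1: 3>1, acc = 0+2 = 2
n=3,k=2: 3>2, acc = 2+1 = 3
n=3,k=3: not 3>3, acc = 3+1 = 4
n=4,k=1: 4>1, acc = 4+3 = 7
n=4,k=2: 4>2, acc = 7+2 = 9
n=4,k=3: 4>3, acc = 9+1 = 10
n=4,k=4: not 4>4, acc = 10+1 = 11
n=5,k=1: 5>1, acc = 11+4 = 15
n=5,k=2: 5>2, acc = 15+3 = 18
n=5,k=3: 5>3, acc = 18+2 = 20
n=5,k=4: 5>4, acc = 20+1 = 21
n=5,k=5: not 5>5, acc = 21+1 = 22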